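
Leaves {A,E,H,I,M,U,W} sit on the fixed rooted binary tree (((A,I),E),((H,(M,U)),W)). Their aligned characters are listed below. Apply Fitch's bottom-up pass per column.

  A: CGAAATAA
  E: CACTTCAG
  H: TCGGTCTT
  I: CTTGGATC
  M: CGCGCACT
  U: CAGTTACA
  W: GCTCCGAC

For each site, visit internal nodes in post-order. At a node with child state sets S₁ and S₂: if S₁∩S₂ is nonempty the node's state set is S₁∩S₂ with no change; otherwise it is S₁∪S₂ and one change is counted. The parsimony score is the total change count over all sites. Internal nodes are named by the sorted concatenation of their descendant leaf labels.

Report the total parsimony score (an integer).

30

[col 0] AI: children A:{C}, I:{C} ∩→ {C}; cost 0
[col 0] AEI: children AI:{C}, E:{C} ∩→ {C}; cost 0
[col 0] MU: children M:{C}, U:{C} ∩→ {C}; cost 0
[col 0] HMU: children H:{T}, MU:{C} ∪→ {C,T}; cost 1
[col 0] HMUW: children HMU:{C,T}, W:{G} ∪→ {C,G,T}; cost 1
[col 0] AEHIMUW: children AEI:{C}, HMUW:{C,G,T} ∩→ {C}; cost 0
[col 1] AI: children A:{G}, I:{T} ∪→ {G,T}; cost 1
[col 1] AEI: children AI:{G,T}, E:{A} ∪→ {A,G,T}; cost 1
[col 1] MU: children M:{G}, U:{A} ∪→ {A,G}; cost 1
[col 1] HMU: children H:{C}, MU:{A,G} ∪→ {A,C,G}; cost 1
[col 1] HMUW: children HMU:{A,C,G}, W:{C} ∩→ {C}; cost 0
[col 1] AEHIMUW: children AEI:{A,G,T}, HMUW:{C} ∪→ {A,C,G,T}; cost 1
[col 2] AI: children A:{A}, I:{T} ∪→ {A,T}; cost 1
[col 2] AEI: children AI:{A,T}, E:{C} ∪→ {A,C,T}; cost 1
[col 2] MU: children M:{C}, U:{G} ∪→ {C,G}; cost 1
[col 2] HMU: children H:{G}, MU:{C,G} ∩→ {G}; cost 0
[col 2] HMUW: children HMU:{G}, W:{T} ∪→ {G,T}; cost 1
[col 2] AEHIMUW: children AEI:{A,C,T}, HMUW:{G,T} ∩→ {T}; cost 0
[col 3] AI: children A:{A}, I:{G} ∪→ {A,G}; cost 1
[col 3] AEI: children AI:{A,G}, E:{T} ∪→ {A,G,T}; cost 1
[col 3] MU: children M:{G}, U:{T} ∪→ {G,T}; cost 1
[col 3] HMU: children H:{G}, MU:{G,T} ∩→ {G}; cost 0
[col 3] HMUW: children HMU:{G}, W:{C} ∪→ {C,G}; cost 1
[col 3] AEHIMUW: children AEI:{A,G,T}, HMUW:{C,G} ∩→ {G}; cost 0
[col 4] AI: children A:{A}, I:{G} ∪→ {A,G}; cost 1
[col 4] AEI: children AI:{A,G}, E:{T} ∪→ {A,G,T}; cost 1
[col 4] MU: children M:{C}, U:{T} ∪→ {C,T}; cost 1
[col 4] HMU: children H:{T}, MU:{C,T} ∩→ {T}; cost 0
[col 4] HMUW: children HMU:{T}, W:{C} ∪→ {C,T}; cost 1
[col 4] AEHIMUW: children AEI:{A,G,T}, HMUW:{C,T} ∩→ {T}; cost 0
[col 5] AI: children A:{T}, I:{A} ∪→ {A,T}; cost 1
[col 5] AEI: children AI:{A,T}, E:{C} ∪→ {A,C,T}; cost 1
[col 5] MU: children M:{A}, U:{A} ∩→ {A}; cost 0
[col 5] HMU: children H:{C}, MU:{A} ∪→ {A,C}; cost 1
[col 5] HMUW: children HMU:{A,C}, W:{G} ∪→ {A,C,G}; cost 1
[col 5] AEHIMUW: children AEI:{A,C,T}, HMUW:{A,C,G} ∩→ {A,C}; cost 0
[col 6] AI: children A:{A}, I:{T} ∪→ {A,T}; cost 1
[col 6] AEI: children AI:{A,T}, E:{A} ∩→ {A}; cost 0
[col 6] MU: children M:{C}, U:{C} ∩→ {C}; cost 0
[col 6] HMU: children H:{T}, MU:{C} ∪→ {C,T}; cost 1
[col 6] HMUW: children HMU:{C,T}, W:{A} ∪→ {A,C,T}; cost 1
[col 6] AEHIMUW: children AEI:{A}, HMUW:{A,C,T} ∩→ {A}; cost 0
[col 7] AI: children A:{A}, I:{C} ∪→ {A,C}; cost 1
[col 7] AEI: children AI:{A,C}, E:{G} ∪→ {A,C,G}; cost 1
[col 7] MU: children M:{T}, U:{A} ∪→ {A,T}; cost 1
[col 7] HMU: children H:{T}, MU:{A,T} ∩→ {T}; cost 0
[col 7] HMUW: children HMU:{T}, W:{C} ∪→ {C,T}; cost 1
[col 7] AEHIMUW: children AEI:{A,C,G}, HMUW:{C,T} ∩→ {C}; cost 0
per-site changes: [2, 5, 4, 4, 4, 4, 3, 4]; total = 30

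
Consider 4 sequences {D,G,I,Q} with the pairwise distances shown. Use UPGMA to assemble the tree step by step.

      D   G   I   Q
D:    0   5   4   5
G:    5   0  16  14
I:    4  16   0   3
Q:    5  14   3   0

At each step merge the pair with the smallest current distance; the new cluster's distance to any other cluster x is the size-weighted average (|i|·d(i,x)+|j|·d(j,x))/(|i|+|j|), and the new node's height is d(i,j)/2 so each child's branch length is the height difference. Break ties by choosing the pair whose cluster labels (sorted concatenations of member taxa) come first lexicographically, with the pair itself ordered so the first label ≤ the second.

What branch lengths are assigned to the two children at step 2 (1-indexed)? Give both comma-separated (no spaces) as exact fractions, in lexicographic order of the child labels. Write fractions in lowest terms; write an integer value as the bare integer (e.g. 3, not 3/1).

9/4,3/4

1. join I+Q (d=3) ⇒ IQ; edges |I|=3/2, |Q|=3/2
  updated: d(D,IQ)=9/2, d(G,IQ)=15
2. join D+IQ (d=9/2) ⇒ DIQ; edges |D|=9/4, |IQ|=3/4
  updated: d(DIQ,G)=35/3
3. join DIQ+G (d=35/3) ⇒ DGIQ; edges |DIQ|=43/12, |G|=35/6
final tree: ((D:9/4,(I:3/2,Q:3/2):3/4):43/12,G:35/6)
total length: 185/12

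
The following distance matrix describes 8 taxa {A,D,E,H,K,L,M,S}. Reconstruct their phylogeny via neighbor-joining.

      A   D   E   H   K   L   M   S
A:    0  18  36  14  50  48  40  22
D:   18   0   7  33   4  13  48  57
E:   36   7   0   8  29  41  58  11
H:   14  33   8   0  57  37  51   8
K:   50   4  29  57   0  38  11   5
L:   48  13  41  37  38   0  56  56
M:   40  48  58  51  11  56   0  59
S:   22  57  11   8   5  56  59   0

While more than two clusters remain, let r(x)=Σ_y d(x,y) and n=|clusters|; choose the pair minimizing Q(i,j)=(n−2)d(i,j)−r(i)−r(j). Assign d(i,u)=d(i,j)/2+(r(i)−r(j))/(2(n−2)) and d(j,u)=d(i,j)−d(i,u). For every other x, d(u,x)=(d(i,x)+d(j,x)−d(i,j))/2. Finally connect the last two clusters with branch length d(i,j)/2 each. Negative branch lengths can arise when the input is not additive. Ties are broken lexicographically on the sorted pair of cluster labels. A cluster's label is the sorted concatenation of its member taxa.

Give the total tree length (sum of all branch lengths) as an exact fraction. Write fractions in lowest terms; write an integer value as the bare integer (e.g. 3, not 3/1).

1. join K+M (d=11, Q=-451) ⇒ KM; edges |K|=-21/4, |M|=65/4
  updated: d(A,KM)=79/2, d(D,KM)=41/2, d(E,KM)=38, d(H,KM)=97/2, d(KM,L)=83/2, d(KM,S)=53/2
2. join D+L (d=13, Q=-320) ⇒ DL; edges |D|=-23/10, |L|=153/10
  updated: d(A,DL)=53/2, d(DL,E)=35/2, d(DL,H)=57/2, d(DL,KM)=49/2, d(DL,S)=50
3. join DL+KM (d=49/2, Q=-226) ⇒ DKLM; edges |DL|=17/2, |KM|=16
  updated: d(A,DKLM)=83/4, d(DKLM,E)=31/2, d(DKLM,H)=105/4, d(DKLM,S)=26
4. join A+DKLM (d=83/4, Q=-119) ⇒ ADKLM; edges |A|=133/12, |DKLM|=29/3
  updated: d(ADKLM,E)=123/8, d(ADKLM,H)=39/4, d(ADKLM,S)=109/8
5. join ADKLM+H (d=39/4, Q=-45) ⇒ ADHKLM; edges |ADKLM|=65/8, |H|=13/8
  updated: d(ADHKLM,E)=109/16, d(ADHKLM,S)=95/16
6. join ADHKLM+E (d=109/16, Q=-95/4) ⇒ ADEHKLM; edges |ADHKLM|=7/8, |E|=95/16
  updated: d(ADEHKLM,S)=81/16
7. join ADEHKLM+S (d=81/16) ⇒ ADEHKLMS; edges |ADEHKLM|=81/32, |S|=81/32
final tree: ((((A:133/12,((D:-23/10,L:153/10):17/2,(K:-21/4,M:65/4):16):29/3):65/8,H:13/8):7/8,E:95/16):81/32,S:81/32)
total length: 727/8

727/8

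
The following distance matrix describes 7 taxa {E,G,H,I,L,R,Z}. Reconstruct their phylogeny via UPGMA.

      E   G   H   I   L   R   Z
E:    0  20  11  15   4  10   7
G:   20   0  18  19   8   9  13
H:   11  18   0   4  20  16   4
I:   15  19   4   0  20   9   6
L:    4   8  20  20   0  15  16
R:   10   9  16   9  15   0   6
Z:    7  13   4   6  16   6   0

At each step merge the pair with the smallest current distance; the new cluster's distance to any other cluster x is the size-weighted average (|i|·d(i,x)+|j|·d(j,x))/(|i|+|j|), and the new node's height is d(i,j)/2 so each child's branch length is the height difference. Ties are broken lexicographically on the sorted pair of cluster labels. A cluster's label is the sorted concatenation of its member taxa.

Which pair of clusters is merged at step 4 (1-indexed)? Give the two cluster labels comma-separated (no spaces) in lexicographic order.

iteration 1: select E,L (d=4); attach at lengths (2, 2); label the merged cluster EL
  updated: d(EL,G)=14, d(EL,H)=31/2, d(EL,I)=35/2, d(EL,R)=25/2, d(EL,Z)=23/2
iteration 2: select H,I (d=4); attach at lengths (2, 2); label the merged cluster HI
  updated: d(EL,HI)=33/2, d(G,HI)=37/2, d(HI,R)=25/2, d(HI,Z)=5
iteration 3: select HI,Z (d=5); attach at lengths (1/2, 5/2); label the merged cluster HIZ
  updated: d(EL,HIZ)=89/6, d(G,HIZ)=50/3, d(HIZ,R)=31/3
iteration 4: select G,R (d=9); attach at lengths (9/2, 9/2); label the merged cluster GR
  updated: d(EL,GR)=53/4, d(GR,HIZ)=27/2
iteration 5: select EL,GR (d=53/4); attach at lengths (37/8, 17/8); label the merged cluster EGLR
  updated: d(EGLR,HIZ)=85/6
iteration 6: select EGLR,HIZ (d=85/6); attach at lengths (11/24, 55/12); label the merged cluster EGHILRZ
final tree: (((E:2,L:2):37/8,(G:9/2,R:9/2):17/8):11/24,((H:2,I:2):1/2,Z:5/2):55/12)
total length: 763/24

G,R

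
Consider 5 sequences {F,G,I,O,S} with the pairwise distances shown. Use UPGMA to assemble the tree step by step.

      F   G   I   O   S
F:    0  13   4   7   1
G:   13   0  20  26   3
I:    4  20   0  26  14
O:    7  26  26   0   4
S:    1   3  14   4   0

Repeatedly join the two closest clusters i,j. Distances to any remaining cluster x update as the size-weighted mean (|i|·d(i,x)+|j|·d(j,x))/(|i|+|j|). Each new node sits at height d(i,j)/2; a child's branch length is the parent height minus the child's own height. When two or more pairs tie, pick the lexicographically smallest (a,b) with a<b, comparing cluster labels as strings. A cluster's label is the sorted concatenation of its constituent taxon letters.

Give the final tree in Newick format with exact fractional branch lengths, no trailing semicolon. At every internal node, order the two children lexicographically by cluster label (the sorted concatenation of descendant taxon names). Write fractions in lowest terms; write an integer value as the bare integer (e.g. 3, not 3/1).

1. join F+S (d=1) ⇒ FS; edges |F|=1/2, |S|=1/2
  updated: d(FS,G)=8, d(FS,I)=9, d(FS,O)=11/2
2. join FS+O (d=11/2) ⇒ FOS; edges |FS|=9/4, |O|=11/4
  updated: d(FOS,G)=14, d(FOS,I)=44/3
3. join FOS+G (d=14) ⇒ FGOS; edges |FOS|=17/4, |G|=7
  updated: d(FGOS,I)=16
4. join FGOS+I (d=16) ⇒ FGIOS; edges |FGOS|=1, |I|=8
final tree: ((((F:1/2,S:1/2):9/4,O:11/4):17/4,G:7):1,I:8)
total length: 105/4

((((F:1/2,S:1/2):9/4,O:11/4):17/4,G:7):1,I:8)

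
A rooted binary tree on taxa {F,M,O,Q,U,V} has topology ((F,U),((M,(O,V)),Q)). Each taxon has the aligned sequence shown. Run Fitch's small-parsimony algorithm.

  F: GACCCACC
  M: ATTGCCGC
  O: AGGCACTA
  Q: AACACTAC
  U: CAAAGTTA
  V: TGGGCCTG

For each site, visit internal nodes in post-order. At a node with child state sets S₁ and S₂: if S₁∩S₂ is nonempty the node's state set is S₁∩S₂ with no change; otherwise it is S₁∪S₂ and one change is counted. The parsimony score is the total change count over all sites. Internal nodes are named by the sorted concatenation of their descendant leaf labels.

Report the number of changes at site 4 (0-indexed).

2

FU@0: {G} ∪ {C} = {C,G} (union, +1)
OV@0: {A} ∪ {T} = {A,T} (union, +1)
MOV@0: {A} ∩ {A,T} = {A} (intersection, +0)
MOQV@0: {A} ∩ {A} = {A} (intersection, +0)
FMOQUV@0: {C,G} ∪ {A} = {A,C,G} (union, +1)
FU@1: {A} ∩ {A} = {A} (intersection, +0)
OV@1: {G} ∩ {G} = {G} (intersection, +0)
MOV@1: {T} ∪ {G} = {G,T} (union, +1)
MOQV@1: {G,T} ∪ {A} = {A,G,T} (union, +1)
FMOQUV@1: {A} ∩ {A,G,T} = {A} (intersection, +0)
FU@2: {C} ∪ {A} = {A,C} (union, +1)
OV@2: {G} ∩ {G} = {G} (intersection, +0)
MOV@2: {T} ∪ {G} = {G,T} (union, +1)
MOQV@2: {G,T} ∪ {C} = {C,G,T} (union, +1)
FMOQUV@2: {A,C} ∩ {C,G,T} = {C} (intersection, +0)
FU@3: {C} ∪ {A} = {A,C} (union, +1)
OV@3: {C} ∪ {G} = {C,G} (union, +1)
MOV@3: {G} ∩ {C,G} = {G} (intersection, +0)
MOQV@3: {G} ∪ {A} = {A,G} (union, +1)
FMOQUV@3: {A,C} ∩ {A,G} = {A} (intersection, +0)
FU@4: {C} ∪ {G} = {C,G} (union, +1)
OV@4: {A} ∪ {C} = {A,C} (union, +1)
MOV@4: {C} ∩ {A,C} = {C} (intersection, +0)
MOQV@4: {C} ∩ {C} = {C} (intersection, +0)
FMOQUV@4: {C,G} ∩ {C} = {C} (intersection, +0)
FU@5: {A} ∪ {T} = {A,T} (union, +1)
OV@5: {C} ∩ {C} = {C} (intersection, +0)
MOV@5: {C} ∩ {C} = {C} (intersection, +0)
MOQV@5: {C} ∪ {T} = {C,T} (union, +1)
FMOQUV@5: {A,T} ∩ {C,T} = {T} (intersection, +0)
FU@6: {C} ∪ {T} = {C,T} (union, +1)
OV@6: {T} ∩ {T} = {T} (intersection, +0)
MOV@6: {G} ∪ {T} = {G,T} (union, +1)
MOQV@6: {G,T} ∪ {A} = {A,G,T} (union, +1)
FMOQUV@6: {C,T} ∩ {A,G,T} = {T} (intersection, +0)
FU@7: {C} ∪ {A} = {A,C} (union, +1)
OV@7: {A} ∪ {G} = {A,G} (union, +1)
MOV@7: {C} ∪ {A,G} = {A,C,G} (union, +1)
MOQV@7: {A,C,G} ∩ {C} = {C} (intersection, +0)
FMOQUV@7: {A,C} ∩ {C} = {C} (intersection, +0)
per-site changes: [3, 2, 3, 3, 2, 2, 3, 3]; total = 21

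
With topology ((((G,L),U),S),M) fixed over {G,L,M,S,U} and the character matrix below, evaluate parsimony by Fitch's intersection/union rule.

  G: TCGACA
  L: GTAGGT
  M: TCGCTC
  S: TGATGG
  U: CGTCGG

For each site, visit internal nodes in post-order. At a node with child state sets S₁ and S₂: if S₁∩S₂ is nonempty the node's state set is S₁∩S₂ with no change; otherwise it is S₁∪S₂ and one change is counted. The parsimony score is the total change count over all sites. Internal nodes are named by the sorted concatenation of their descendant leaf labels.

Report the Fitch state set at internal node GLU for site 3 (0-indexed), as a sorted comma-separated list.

A,C,G

[col 0] GL: children G:{T}, L:{G} ∪→ {G,T}; cost 1
[col 0] GLU: children GL:{G,T}, U:{C} ∪→ {C,G,T}; cost 1
[col 0] GLSU: children GLU:{C,G,T}, S:{T} ∩→ {T}; cost 0
[col 0] GLMSU: children GLSU:{T}, M:{T} ∩→ {T}; cost 0
[col 1] GL: children G:{C}, L:{T} ∪→ {C,T}; cost 1
[col 1] GLU: children GL:{C,T}, U:{G} ∪→ {C,G,T}; cost 1
[col 1] GLSU: children GLU:{C,G,T}, S:{G} ∩→ {G}; cost 0
[col 1] GLMSU: children GLSU:{G}, M:{C} ∪→ {C,G}; cost 1
[col 2] GL: children G:{G}, L:{A} ∪→ {A,G}; cost 1
[col 2] GLU: children GL:{A,G}, U:{T} ∪→ {A,G,T}; cost 1
[col 2] GLSU: children GLU:{A,G,T}, S:{A} ∩→ {A}; cost 0
[col 2] GLMSU: children GLSU:{A}, M:{G} ∪→ {A,G}; cost 1
[col 3] GL: children G:{A}, L:{G} ∪→ {A,G}; cost 1
[col 3] GLU: children GL:{A,G}, U:{C} ∪→ {A,C,G}; cost 1
[col 3] GLSU: children GLU:{A,C,G}, S:{T} ∪→ {A,C,G,T}; cost 1
[col 3] GLMSU: children GLSU:{A,C,G,T}, M:{C} ∩→ {C}; cost 0
[col 4] GL: children G:{C}, L:{G} ∪→ {C,G}; cost 1
[col 4] GLU: children GL:{C,G}, U:{G} ∩→ {G}; cost 0
[col 4] GLSU: children GLU:{G}, S:{G} ∩→ {G}; cost 0
[col 4] GLMSU: children GLSU:{G}, M:{T} ∪→ {G,T}; cost 1
[col 5] GL: children G:{A}, L:{T} ∪→ {A,T}; cost 1
[col 5] GLU: children GL:{A,T}, U:{G} ∪→ {A,G,T}; cost 1
[col 5] GLSU: children GLU:{A,G,T}, S:{G} ∩→ {G}; cost 0
[col 5] GLMSU: children GLSU:{G}, M:{C} ∪→ {C,G}; cost 1
per-site changes: [2, 3, 3, 3, 2, 3]; total = 16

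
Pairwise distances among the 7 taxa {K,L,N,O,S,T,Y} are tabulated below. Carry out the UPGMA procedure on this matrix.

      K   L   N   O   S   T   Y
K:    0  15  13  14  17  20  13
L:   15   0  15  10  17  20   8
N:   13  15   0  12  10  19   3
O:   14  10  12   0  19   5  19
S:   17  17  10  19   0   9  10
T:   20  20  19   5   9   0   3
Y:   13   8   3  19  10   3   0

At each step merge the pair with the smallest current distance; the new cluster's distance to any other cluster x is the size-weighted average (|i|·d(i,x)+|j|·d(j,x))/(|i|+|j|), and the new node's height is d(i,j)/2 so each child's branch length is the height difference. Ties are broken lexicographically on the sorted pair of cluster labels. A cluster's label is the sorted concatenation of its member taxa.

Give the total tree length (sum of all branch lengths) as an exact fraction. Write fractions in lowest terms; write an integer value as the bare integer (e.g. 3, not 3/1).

step 1: merge (N,Y) at d=3; branch lengths N→3/2, Y→3/2; new cluster NY
  updated: d(K,NY)=13, d(L,NY)=23/2, d(NY,O)=31/2, d(NY,S)=10, d(NY,T)=11
step 2: merge (O,T) at d=5; branch lengths O→5/2, T→5/2; new cluster OT
  updated: d(K,OT)=17, d(L,OT)=15, d(NY,OT)=53/4, d(OT,S)=14
step 3: merge (NY,S) at d=10; branch lengths NY→7/2, S→5; new cluster NSY
  updated: d(K,NSY)=43/3, d(L,NSY)=40/3, d(NSY,OT)=27/2
step 4: merge (L,NSY) at d=40/3; branch lengths L→20/3, NSY→5/3; new cluster LNSY
  updated: d(K,LNSY)=29/2, d(LNSY,OT)=111/8
step 5: merge (LNSY,OT) at d=111/8; branch lengths LNSY→13/48, OT→71/16; new cluster LNOSTY
  updated: d(K,LNOSTY)=46/3
step 6: merge (K,LNOSTY) at d=46/3; branch lengths K→23/3, LNOSTY→35/48; new cluster KLNOSTY
final tree: (K:23/3,((L:20/3,((N:3/2,Y:3/2):7/2,S:5):5/3):13/48,(O:5/2,T:5/2):71/16):35/48)
total length: 607/16

607/16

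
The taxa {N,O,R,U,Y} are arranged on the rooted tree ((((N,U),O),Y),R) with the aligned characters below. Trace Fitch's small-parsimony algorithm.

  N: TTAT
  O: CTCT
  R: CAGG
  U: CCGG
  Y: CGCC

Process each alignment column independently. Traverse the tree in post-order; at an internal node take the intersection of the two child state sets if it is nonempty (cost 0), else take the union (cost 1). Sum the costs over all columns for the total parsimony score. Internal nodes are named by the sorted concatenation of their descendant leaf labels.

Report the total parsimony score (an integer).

10

NU@0: {T} ∪ {C} = {C,T} (union, +1)
NOU@0: {C,T} ∩ {C} = {C} (intersection, +0)
NOUY@0: {C} ∩ {C} = {C} (intersection, +0)
NORUY@0: {C} ∩ {C} = {C} (intersection, +0)
NU@1: {T} ∪ {C} = {C,T} (union, +1)
NOU@1: {C,T} ∩ {T} = {T} (intersection, +0)
NOUY@1: {T} ∪ {G} = {G,T} (union, +1)
NORUY@1: {G,T} ∪ {A} = {A,G,T} (union, +1)
NU@2: {A} ∪ {G} = {A,G} (union, +1)
NOU@2: {A,G} ∪ {C} = {A,C,G} (union, +1)
NOUY@2: {A,C,G} ∩ {C} = {C} (intersection, +0)
NORUY@2: {C} ∪ {G} = {C,G} (union, +1)
NU@3: {T} ∪ {G} = {G,T} (union, +1)
NOU@3: {G,T} ∩ {T} = {T} (intersection, +0)
NOUY@3: {T} ∪ {C} = {C,T} (union, +1)
NORUY@3: {C,T} ∪ {G} = {C,G,T} (union, +1)
per-site changes: [1, 3, 3, 3]; total = 10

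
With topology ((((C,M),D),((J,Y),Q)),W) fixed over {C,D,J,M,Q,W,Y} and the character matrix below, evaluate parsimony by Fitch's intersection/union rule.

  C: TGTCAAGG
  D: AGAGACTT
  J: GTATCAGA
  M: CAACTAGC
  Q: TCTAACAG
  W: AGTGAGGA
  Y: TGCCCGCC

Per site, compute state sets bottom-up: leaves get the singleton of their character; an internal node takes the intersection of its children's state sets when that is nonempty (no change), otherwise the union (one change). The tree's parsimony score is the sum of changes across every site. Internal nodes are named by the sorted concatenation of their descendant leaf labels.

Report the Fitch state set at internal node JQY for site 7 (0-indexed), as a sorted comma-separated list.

site 0, node CM: C={T} ∪ M={C} → {C,T} (+1)
site 0, node CDM: CM={C,T} ∪ D={A} → {A,C,T} (+1)
site 0, node JY: J={G} ∪ Y={T} → {G,T} (+1)
site 0, node JQY: JY={G,T} ∩ Q={T} → {T} (+0)
site 0, node CDJMQY: CDM={A,C,T} ∩ JQY={T} → {T} (+0)
site 0, node CDJMQWY: CDJMQY={T} ∪ W={A} → {A,T} (+1)
site 1, node CM: C={G} ∪ M={A} → {A,G} (+1)
site 1, node CDM: CM={A,G} ∩ D={G} → {G} (+0)
site 1, node JY: J={T} ∪ Y={G} → {G,T} (+1)
site 1, node JQY: JY={G,T} ∪ Q={C} → {C,G,T} (+1)
site 1, node CDJMQY: CDM={G} ∩ JQY={C,G,T} → {G} (+0)
site 1, node CDJMQWY: CDJMQY={G} ∩ W={G} → {G} (+0)
site 2, node CM: C={T} ∪ M={A} → {A,T} (+1)
site 2, node CDM: CM={A,T} ∩ D={A} → {A} (+0)
site 2, node JY: J={A} ∪ Y={C} → {A,C} (+1)
site 2, node JQY: JY={A,C} ∪ Q={T} → {A,C,T} (+1)
site 2, node CDJMQY: CDM={A} ∩ JQY={A,C,T} → {A} (+0)
site 2, node CDJMQWY: CDJMQY={A} ∪ W={T} → {A,T} (+1)
site 3, node CM: C={C} ∩ M={C} → {C} (+0)
site 3, node CDM: CM={C} ∪ D={G} → {C,G} (+1)
site 3, node JY: J={T} ∪ Y={C} → {C,T} (+1)
site 3, node JQY: JY={C,T} ∪ Q={A} → {A,C,T} (+1)
site 3, node CDJMQY: CDM={C,G} ∩ JQY={A,C,T} → {C} (+0)
site 3, node CDJMQWY: CDJMQY={C} ∪ W={G} → {C,G} (+1)
site 4, node CM: C={A} ∪ M={T} → {A,T} (+1)
site 4, node CDM: CM={A,T} ∩ D={A} → {A} (+0)
site 4, node JY: J={C} ∩ Y={C} → {C} (+0)
site 4, node JQY: JY={C} ∪ Q={A} → {A,C} (+1)
site 4, node CDJMQY: CDM={A} ∩ JQY={A,C} → {A} (+0)
site 4, node CDJMQWY: CDJMQY={A} ∩ W={A} → {A} (+0)
site 5, node CM: C={A} ∩ M={A} → {A} (+0)
site 5, node CDM: CM={A} ∪ D={C} → {A,C} (+1)
site 5, node JY: J={A} ∪ Y={G} → {A,G} (+1)
site 5, node JQY: JY={A,G} ∪ Q={C} → {A,C,G} (+1)
site 5, node CDJMQY: CDM={A,C} ∩ JQY={A,C,G} → {A,C} (+0)
site 5, node CDJMQWY: CDJMQY={A,C} ∪ W={G} → {A,C,G} (+1)
site 6, node CM: C={G} ∩ M={G} → {G} (+0)
site 6, node CDM: CM={G} ∪ D={T} → {G,T} (+1)
site 6, node JY: J={G} ∪ Y={C} → {C,G} (+1)
site 6, node JQY: JY={C,G} ∪ Q={A} → {A,C,G} (+1)
site 6, node CDJMQY: CDM={G,T} ∩ JQY={A,C,G} → {G} (+0)
site 6, node CDJMQWY: CDJMQY={G} ∩ W={G} → {G} (+0)
site 7, node CM: C={G} ∪ M={C} → {C,G} (+1)
site 7, node CDM: CM={C,G} ∪ D={T} → {C,G,T} (+1)
site 7, node JY: J={A} ∪ Y={C} → {A,C} (+1)
site 7, node JQY: JY={A,C} ∪ Q={G} → {A,C,G} (+1)
site 7, node CDJMQY: CDM={C,G,T} ∩ JQY={A,C,G} → {C,G} (+0)
site 7, node CDJMQWY: CDJMQY={C,G} ∪ W={A} → {A,C,G} (+1)
per-site changes: [4, 3, 4, 4, 2, 4, 3, 5]; total = 29

A,C,G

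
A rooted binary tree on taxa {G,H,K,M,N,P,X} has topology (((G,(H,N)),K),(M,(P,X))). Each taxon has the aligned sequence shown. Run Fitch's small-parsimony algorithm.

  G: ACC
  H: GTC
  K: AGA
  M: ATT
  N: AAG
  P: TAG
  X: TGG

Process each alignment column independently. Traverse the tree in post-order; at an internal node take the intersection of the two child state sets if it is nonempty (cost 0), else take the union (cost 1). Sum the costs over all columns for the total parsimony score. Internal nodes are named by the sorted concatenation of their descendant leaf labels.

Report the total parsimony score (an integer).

HN@0: {G} ∪ {A} = {A,G} (union, +1)
GHN@0: {A} ∩ {A,G} = {A} (intersection, +0)
GHKN@0: {A} ∩ {A} = {A} (intersection, +0)
PX@0: {T} ∩ {T} = {T} (intersection, +0)
MPX@0: {A} ∪ {T} = {A,T} (union, +1)
GHKMNPX@0: {A} ∩ {A,T} = {A} (intersection, +0)
HN@1: {T} ∪ {A} = {A,T} (union, +1)
GHN@1: {C} ∪ {A,T} = {A,C,T} (union, +1)
GHKN@1: {A,C,T} ∪ {G} = {A,C,G,T} (union, +1)
PX@1: {A} ∪ {G} = {A,G} (union, +1)
MPX@1: {T} ∪ {A,G} = {A,G,T} (union, +1)
GHKMNPX@1: {A,C,G,T} ∩ {A,G,T} = {A,G,T} (intersection, +0)
HN@2: {C} ∪ {G} = {C,G} (union, +1)
GHN@2: {C} ∩ {C,G} = {C} (intersection, +0)
GHKN@2: {C} ∪ {A} = {A,C} (union, +1)
PX@2: {G} ∩ {G} = {G} (intersection, +0)
MPX@2: {T} ∪ {G} = {G,T} (union, +1)
GHKMNPX@2: {A,C} ∪ {G,T} = {A,C,G,T} (union, +1)
per-site changes: [2, 5, 4]; total = 11

11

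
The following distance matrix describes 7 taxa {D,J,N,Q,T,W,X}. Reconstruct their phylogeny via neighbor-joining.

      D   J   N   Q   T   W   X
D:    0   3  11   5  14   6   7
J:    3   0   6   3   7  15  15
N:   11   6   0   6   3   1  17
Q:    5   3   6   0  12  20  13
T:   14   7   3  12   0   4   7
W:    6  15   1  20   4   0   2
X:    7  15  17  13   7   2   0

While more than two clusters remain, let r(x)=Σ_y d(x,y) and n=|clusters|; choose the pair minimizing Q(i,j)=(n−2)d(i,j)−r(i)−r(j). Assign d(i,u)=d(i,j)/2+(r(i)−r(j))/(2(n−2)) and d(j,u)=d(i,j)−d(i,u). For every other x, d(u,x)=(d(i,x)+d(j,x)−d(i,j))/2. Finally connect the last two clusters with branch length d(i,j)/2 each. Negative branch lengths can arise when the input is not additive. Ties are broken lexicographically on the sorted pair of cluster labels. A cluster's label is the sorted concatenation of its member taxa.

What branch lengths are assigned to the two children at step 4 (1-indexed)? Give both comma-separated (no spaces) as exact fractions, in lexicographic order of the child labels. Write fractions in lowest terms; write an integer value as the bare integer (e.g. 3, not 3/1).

step 1: merge (W,X) at d=2, Q=-99; branch lengths W→-3/10, X→23/10; new cluster WX
  updated: d(D,WX)=11/2, d(J,WX)=14, d(N,WX)=8, d(Q,WX)=31/2, d(T,WX)=9/2
step 2: merge (T,WX) at d=9/2, Q=-70; branch lengths T→11/8, WX→25/8; new cluster TWX
  updated: d(D,TWX)=15/2, d(J,TWX)=33/4, d(N,TWX)=13/4, d(Q,TWX)=23/2
step 3: merge (N,TWX) at d=13/4, Q=-47; branch lengths N→11/12, TWX→7/3; new cluster NTWX
  updated: d(D,NTWX)=61/8, d(J,NTWX)=11/2, d(NTWX,Q)=57/8
step 4: merge (D,J) at d=3, Q=-169/8; branch lengths D→81/32, J→15/32; new cluster DJ
  updated: d(DJ,NTWX)=81/16, d(DJ,Q)=5/2
step 5: merge (DJ,NTWX) at d=81/16, Q=-235/16; branch lengths DJ→7/32, NTWX→155/32; new cluster DJNTWX
  updated: d(DJNTWX,Q)=73/32
step 6: merge (DJNTWX,Q) at d=73/32; branch lengths DJNTWX→73/64, Q→73/64; new cluster DJNQTWX
final tree: (((D:81/32,J:15/32):7/32,(N:11/12,(T:11/8,(W:-3/10,X:23/10):25/8):7/3):155/32):73/64,Q:73/64)
total length: 643/32

81/32,15/32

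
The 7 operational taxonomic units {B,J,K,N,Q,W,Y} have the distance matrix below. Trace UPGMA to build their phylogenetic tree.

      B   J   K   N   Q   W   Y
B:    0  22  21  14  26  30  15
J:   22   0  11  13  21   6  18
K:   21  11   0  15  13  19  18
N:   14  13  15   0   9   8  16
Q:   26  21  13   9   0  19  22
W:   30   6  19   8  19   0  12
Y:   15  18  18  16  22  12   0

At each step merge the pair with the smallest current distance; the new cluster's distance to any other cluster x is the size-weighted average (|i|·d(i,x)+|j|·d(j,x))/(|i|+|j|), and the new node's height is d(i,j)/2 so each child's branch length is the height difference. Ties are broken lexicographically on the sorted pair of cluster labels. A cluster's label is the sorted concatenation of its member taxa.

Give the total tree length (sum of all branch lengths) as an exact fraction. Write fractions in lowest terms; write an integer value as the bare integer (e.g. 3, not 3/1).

step 1: merge (J,W) at d=6; branch lengths J→3, W→3; new cluster JW
  updated: d(B,JW)=26, d(JW,K)=15, d(JW,N)=21/2, d(JW,Q)=20, d(JW,Y)=15
step 2: merge (N,Q) at d=9; branch lengths N→9/2, Q→9/2; new cluster NQ
  updated: d(B,NQ)=20, d(JW,NQ)=61/4, d(K,NQ)=14, d(NQ,Y)=19
step 3: merge (K,NQ) at d=14; branch lengths K→7, NQ→5/2; new cluster KNQ
  updated: d(B,KNQ)=61/3, d(JW,KNQ)=91/6, d(KNQ,Y)=56/3
step 4: merge (B,Y) at d=15; branch lengths B→15/2, Y→15/2; new cluster BY
  updated: d(BY,JW)=41/2, d(BY,KNQ)=39/2
step 5: merge (JW,KNQ) at d=91/6; branch lengths JW→55/12, KNQ→7/12; new cluster JKNQW
  updated: d(BY,JKNQW)=199/10
step 6: merge (BY,JKNQW) at d=199/10; branch lengths BY→49/20, JKNQW→71/30; new cluster BJKNQWY
final tree: ((B:15/2,Y:15/2):49/20,((J:3,W:3):55/12,(K:7,(N:9/2,Q:9/2):5/2):7/12):71/30)
total length: 2969/60

2969/60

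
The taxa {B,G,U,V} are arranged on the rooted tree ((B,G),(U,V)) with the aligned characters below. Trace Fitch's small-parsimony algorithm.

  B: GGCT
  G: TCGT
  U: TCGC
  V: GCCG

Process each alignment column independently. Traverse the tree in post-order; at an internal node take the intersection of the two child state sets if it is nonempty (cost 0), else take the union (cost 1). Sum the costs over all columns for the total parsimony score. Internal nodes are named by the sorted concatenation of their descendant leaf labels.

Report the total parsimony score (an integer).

7

site 0, node BG: B={G} ∪ G={T} → {G,T} (+1)
site 0, node UV: U={T} ∪ V={G} → {G,T} (+1)
site 0, node BGUV: BG={G,T} ∩ UV={G,T} → {G,T} (+0)
site 1, node BG: B={G} ∪ G={C} → {C,G} (+1)
site 1, node UV: U={C} ∩ V={C} → {C} (+0)
site 1, node BGUV: BG={C,G} ∩ UV={C} → {C} (+0)
site 2, node BG: B={C} ∪ G={G} → {C,G} (+1)
site 2, node UV: U={G} ∪ V={C} → {C,G} (+1)
site 2, node BGUV: BG={C,G} ∩ UV={C,G} → {C,G} (+0)
site 3, node BG: B={T} ∩ G={T} → {T} (+0)
site 3, node UV: U={C} ∪ V={G} → {C,G} (+1)
site 3, node BGUV: BG={T} ∪ UV={C,G} → {C,G,T} (+1)
per-site changes: [2, 1, 2, 2]; total = 7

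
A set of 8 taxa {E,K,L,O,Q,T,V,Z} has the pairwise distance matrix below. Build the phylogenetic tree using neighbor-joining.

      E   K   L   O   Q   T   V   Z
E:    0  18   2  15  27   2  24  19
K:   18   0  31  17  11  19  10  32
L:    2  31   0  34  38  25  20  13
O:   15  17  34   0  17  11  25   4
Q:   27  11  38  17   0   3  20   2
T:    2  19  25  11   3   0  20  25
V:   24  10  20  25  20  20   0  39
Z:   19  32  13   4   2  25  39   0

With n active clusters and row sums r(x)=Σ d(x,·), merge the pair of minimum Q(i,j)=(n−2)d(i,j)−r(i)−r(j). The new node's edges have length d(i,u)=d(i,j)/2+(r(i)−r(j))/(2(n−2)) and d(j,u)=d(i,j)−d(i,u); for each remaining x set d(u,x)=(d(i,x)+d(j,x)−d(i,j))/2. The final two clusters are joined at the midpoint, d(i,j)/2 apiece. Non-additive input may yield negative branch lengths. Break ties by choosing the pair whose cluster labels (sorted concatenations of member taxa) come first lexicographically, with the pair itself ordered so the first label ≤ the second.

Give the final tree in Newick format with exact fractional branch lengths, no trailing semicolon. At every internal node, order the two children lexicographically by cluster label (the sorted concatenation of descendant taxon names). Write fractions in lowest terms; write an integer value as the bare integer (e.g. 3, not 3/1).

iteration 1: select E,L (d=2, Q=-258); attach at lengths (-11/3, 17/3); label the merged cluster EL
  updated: d(EL,K)=47/2, d(EL,O)=47/2, d(EL,Q)=63/2, d(EL,T)=25/2, d(EL,V)=21, d(EL,Z)=15
iteration 2: select K,V (d=10, Q=-395/2); attach at lengths (11/4, 29/4); label the merged cluster KV
  updated: d(EL,KV)=69/4, d(KV,O)=16, d(KV,Q)=21/2, d(KV,T)=29/2, d(KV,Z)=61/2
iteration 3: select Q,Z (d=2, Q=-265/2); attach at lengths (-9/16, 41/16); label the merged cluster QZ
  updated: d(EL,QZ)=89/4, d(KV,QZ)=39/2, d(O,QZ)=19/2, d(QZ,T)=13
iteration 4: select O,QZ (d=19/2, Q=-383/4); attach at lengths (97/24, 131/24); label the merged cluster OQZ
  updated: d(EL,OQZ)=145/8, d(KV,OQZ)=13, d(OQZ,T)=29/4
iteration 5: select EL,KV (d=69/4, Q=-465/8); attach at lengths (301/32, 251/32); label the merged cluster EKLV
  updated: d(EKLV,OQZ)=111/16, d(EKLV,T)=39/8
iteration 6: select EKLV,OQZ (d=111/16, Q=-305/16); attach at lengths (73/32, 149/32); label the merged cluster EKLOQVZ
  updated: d(EKLOQVZ,T)=83/32
iteration 7: select EKLOQVZ,T (d=83/32); attach at lengths (83/64, 83/64); label the merged cluster EKLOQTVZ
final tree: ((((E:-11/3,L:17/3):301/32,(K:11/4,V:29/4):251/32):73/32,(O:97/24,(Q:-9/16,Z:41/16):131/24):149/32):83/64,T:83/64)
total length: 1609/32

((((E:-11/3,L:17/3):301/32,(K:11/4,V:29/4):251/32):73/32,(O:97/24,(Q:-9/16,Z:41/16):131/24):149/32):83/64,T:83/64)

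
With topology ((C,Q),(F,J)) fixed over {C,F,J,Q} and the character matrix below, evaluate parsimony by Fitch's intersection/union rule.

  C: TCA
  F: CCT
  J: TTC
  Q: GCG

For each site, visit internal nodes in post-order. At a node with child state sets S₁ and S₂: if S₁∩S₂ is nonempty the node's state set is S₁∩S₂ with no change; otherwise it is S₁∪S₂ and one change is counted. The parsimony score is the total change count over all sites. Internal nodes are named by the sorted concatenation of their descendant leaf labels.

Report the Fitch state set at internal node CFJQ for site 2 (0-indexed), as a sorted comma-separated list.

A,C,G,T

CQ@0: {T} ∪ {G} = {G,T} (union, +1)
FJ@0: {C} ∪ {T} = {C,T} (union, +1)
CFJQ@0: {G,T} ∩ {C,T} = {T} (intersection, +0)
CQ@1: {C} ∩ {C} = {C} (intersection, +0)
FJ@1: {C} ∪ {T} = {C,T} (union, +1)
CFJQ@1: {C} ∩ {C,T} = {C} (intersection, +0)
CQ@2: {A} ∪ {G} = {A,G} (union, +1)
FJ@2: {T} ∪ {C} = {C,T} (union, +1)
CFJQ@2: {A,G} ∪ {C,T} = {A,C,G,T} (union, +1)
per-site changes: [2, 1, 3]; total = 6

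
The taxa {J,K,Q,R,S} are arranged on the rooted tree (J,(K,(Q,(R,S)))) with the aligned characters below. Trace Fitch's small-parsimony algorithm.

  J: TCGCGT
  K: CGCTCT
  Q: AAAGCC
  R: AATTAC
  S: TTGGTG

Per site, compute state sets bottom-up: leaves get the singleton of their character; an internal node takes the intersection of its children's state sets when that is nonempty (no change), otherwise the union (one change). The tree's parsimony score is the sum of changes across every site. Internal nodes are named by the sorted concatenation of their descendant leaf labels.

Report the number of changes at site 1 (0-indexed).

RS@0: {A} ∪ {T} = {A,T} (union, +1)
QRS@0: {A} ∩ {A,T} = {A} (intersection, +0)
KQRS@0: {C} ∪ {A} = {A,C} (union, +1)
JKQRS@0: {T} ∪ {A,C} = {A,C,T} (union, +1)
RS@1: {A} ∪ {T} = {A,T} (union, +1)
QRS@1: {A} ∩ {A,T} = {A} (intersection, +0)
KQRS@1: {G} ∪ {A} = {A,G} (union, +1)
JKQRS@1: {C} ∪ {A,G} = {A,C,G} (union, +1)
RS@2: {T} ∪ {G} = {G,T} (union, +1)
QRS@2: {A} ∪ {G,T} = {A,G,T} (union, +1)
KQRS@2: {C} ∪ {A,G,T} = {A,C,G,T} (union, +1)
JKQRS@2: {G} ∩ {A,C,G,T} = {G} (intersection, +0)
RS@3: {T} ∪ {G} = {G,T} (union, +1)
QRS@3: {G} ∩ {G,T} = {G} (intersection, +0)
KQRS@3: {T} ∪ {G} = {G,T} (union, +1)
JKQRS@3: {C} ∪ {G,T} = {C,G,T} (union, +1)
RS@4: {A} ∪ {T} = {A,T} (union, +1)
QRS@4: {C} ∪ {A,T} = {A,C,T} (union, +1)
KQRS@4: {C} ∩ {A,C,T} = {C} (intersection, +0)
JKQRS@4: {G} ∪ {C} = {C,G} (union, +1)
RS@5: {C} ∪ {G} = {C,G} (union, +1)
QRS@5: {C} ∩ {C,G} = {C} (intersection, +0)
KQRS@5: {T} ∪ {C} = {C,T} (union, +1)
JKQRS@5: {T} ∩ {C,T} = {T} (intersection, +0)
per-site changes: [3, 3, 3, 3, 3, 2]; total = 17

3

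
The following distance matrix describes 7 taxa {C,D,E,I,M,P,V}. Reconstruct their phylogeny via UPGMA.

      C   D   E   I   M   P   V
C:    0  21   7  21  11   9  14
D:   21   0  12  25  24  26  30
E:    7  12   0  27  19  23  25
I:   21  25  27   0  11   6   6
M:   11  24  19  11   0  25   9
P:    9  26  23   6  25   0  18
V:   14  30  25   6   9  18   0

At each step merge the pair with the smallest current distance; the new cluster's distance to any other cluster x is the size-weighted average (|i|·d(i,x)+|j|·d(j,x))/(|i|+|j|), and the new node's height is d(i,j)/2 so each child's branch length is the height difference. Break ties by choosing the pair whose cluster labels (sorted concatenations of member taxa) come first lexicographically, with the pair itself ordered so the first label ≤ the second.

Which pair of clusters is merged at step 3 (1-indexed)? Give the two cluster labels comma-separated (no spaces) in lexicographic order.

step 1: merge (I,P) at d=6; branch lengths I→3, P→3; new cluster IP
  updated: d(C,IP)=15, d(D,IP)=51/2, d(E,IP)=25, d(IP,M)=18, d(IP,V)=12
step 2: merge (C,E) at d=7; branch lengths C→7/2, E→7/2; new cluster CE
  updated: d(CE,D)=33/2, d(CE,IP)=20, d(CE,M)=15, d(CE,V)=39/2
step 3: merge (M,V) at d=9; branch lengths M→9/2, V→9/2; new cluster MV
  updated: d(CE,MV)=69/4, d(D,MV)=27, d(IP,MV)=15
step 4: merge (IP,MV) at d=15; branch lengths IP→9/2, MV→3; new cluster IMPV
  updated: d(CE,IMPV)=149/8, d(D,IMPV)=105/4
step 5: merge (CE,D) at d=33/2; branch lengths CE→19/4, D→33/4; new cluster CDE
  updated: d(CDE,IMPV)=127/6
step 6: merge (CDE,IMPV) at d=127/6; branch lengths CDE→7/3, IMPV→37/12; new cluster CDEIMPV
final tree: (((C:7/2,E:7/2):19/4,D:33/4):7/3,((I:3,P:3):9/2,(M:9/2,V:9/2):3):37/12)
total length: 575/12

M,V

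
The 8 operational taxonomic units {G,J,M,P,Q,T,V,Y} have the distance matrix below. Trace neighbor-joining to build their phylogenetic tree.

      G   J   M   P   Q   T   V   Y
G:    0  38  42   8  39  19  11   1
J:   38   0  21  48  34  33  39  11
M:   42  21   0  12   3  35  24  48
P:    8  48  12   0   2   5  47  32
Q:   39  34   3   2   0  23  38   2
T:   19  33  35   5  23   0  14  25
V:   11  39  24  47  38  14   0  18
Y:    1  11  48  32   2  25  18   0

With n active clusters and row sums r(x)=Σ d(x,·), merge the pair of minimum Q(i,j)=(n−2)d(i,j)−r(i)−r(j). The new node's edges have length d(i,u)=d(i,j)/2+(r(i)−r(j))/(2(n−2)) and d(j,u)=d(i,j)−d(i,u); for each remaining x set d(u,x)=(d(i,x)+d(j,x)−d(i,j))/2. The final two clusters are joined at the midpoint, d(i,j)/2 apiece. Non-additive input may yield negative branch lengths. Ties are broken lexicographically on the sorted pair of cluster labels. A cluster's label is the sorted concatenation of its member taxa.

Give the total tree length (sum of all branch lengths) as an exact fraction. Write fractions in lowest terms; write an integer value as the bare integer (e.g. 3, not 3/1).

1025/16

1. join M+Q (d=3, Q=-308) ⇒ MQ; edges |M|=31/6, |Q|=-13/6
  updated: d(G,MQ)=39, d(J,MQ)=26, d(MQ,P)=11/2, d(MQ,T)=55/2, d(MQ,V)=59/2, d(MQ,Y)=47/2
2. join MQ+P (d=11/2, Q=-269) ⇒ MPQ; edges |MQ|=33/10, |P|=11/5
  updated: d(G,MPQ)=83/4, d(J,MPQ)=137/4, d(MPQ,T)=27/2, d(MPQ,V)=71/2, d(MPQ,Y)=25
3. join J+Y (d=11, Q=-765/4) ⇒ JY; edges |J|=477/32, |Y|=-125/32
  updated: d(G,JY)=14, d(JY,MPQ)=193/8, d(JY,T)=47/2, d(JY,V)=23
4. join MPQ+T (d=27/2, Q=-987/8) ⇒ MPQT; edges |MPQ|=515/48, |T|=133/48
  updated: d(G,MPQT)=105/8, d(JY,MPQT)=273/16, d(MPQT,V)=18
5. join G+V (d=11, Q=-545/8) ⇒ GV; edges |G|=65/32, |V|=287/32
  updated: d(GV,JY)=13, d(GV,MPQT)=161/16
6. join GV+JY (d=13, Q=-321/8) ⇒ GJVY; edges |GV|=3, |JY|=10
  updated: d(GJVY,MPQT)=113/16
7. join GJVY+MPQT (d=113/16) ⇒ GJMPQTVY; edges |GJVY|=113/32, |MPQT|=113/32
final tree: (((G:65/32,V:287/32):3,(J:477/32,Y:-125/32):10):113/32,(((M:31/6,Q:-13/6):33/10,P:11/5):515/48,T:133/48):113/32)
total length: 1025/16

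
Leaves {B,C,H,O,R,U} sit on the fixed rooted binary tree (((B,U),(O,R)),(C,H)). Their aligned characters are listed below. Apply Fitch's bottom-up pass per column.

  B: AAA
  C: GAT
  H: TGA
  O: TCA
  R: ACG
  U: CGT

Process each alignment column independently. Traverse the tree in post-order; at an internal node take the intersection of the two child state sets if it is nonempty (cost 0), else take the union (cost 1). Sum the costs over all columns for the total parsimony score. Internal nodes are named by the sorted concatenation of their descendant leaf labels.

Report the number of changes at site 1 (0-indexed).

3

BU@0: {A} ∪ {C} = {A,C} (union, +1)
OR@0: {T} ∪ {A} = {A,T} (union, +1)
BORU@0: {A,C} ∩ {A,T} = {A} (intersection, +0)
CH@0: {G} ∪ {T} = {G,T} (union, +1)
BCHORU@0: {A} ∪ {G,T} = {A,G,T} (union, +1)
BU@1: {A} ∪ {G} = {A,G} (union, +1)
OR@1: {C} ∩ {C} = {C} (intersection, +0)
BORU@1: {A,G} ∪ {C} = {A,C,G} (union, +1)
CH@1: {A} ∪ {G} = {A,G} (union, +1)
BCHORU@1: {A,C,G} ∩ {A,G} = {A,G} (intersection, +0)
BU@2: {A} ∪ {T} = {A,T} (union, +1)
OR@2: {A} ∪ {G} = {A,G} (union, +1)
BORU@2: {A,T} ∩ {A,G} = {A} (intersection, +0)
CH@2: {T} ∪ {A} = {A,T} (union, +1)
BCHORU@2: {A} ∩ {A,T} = {A} (intersection, +0)
per-site changes: [4, 3, 3]; total = 10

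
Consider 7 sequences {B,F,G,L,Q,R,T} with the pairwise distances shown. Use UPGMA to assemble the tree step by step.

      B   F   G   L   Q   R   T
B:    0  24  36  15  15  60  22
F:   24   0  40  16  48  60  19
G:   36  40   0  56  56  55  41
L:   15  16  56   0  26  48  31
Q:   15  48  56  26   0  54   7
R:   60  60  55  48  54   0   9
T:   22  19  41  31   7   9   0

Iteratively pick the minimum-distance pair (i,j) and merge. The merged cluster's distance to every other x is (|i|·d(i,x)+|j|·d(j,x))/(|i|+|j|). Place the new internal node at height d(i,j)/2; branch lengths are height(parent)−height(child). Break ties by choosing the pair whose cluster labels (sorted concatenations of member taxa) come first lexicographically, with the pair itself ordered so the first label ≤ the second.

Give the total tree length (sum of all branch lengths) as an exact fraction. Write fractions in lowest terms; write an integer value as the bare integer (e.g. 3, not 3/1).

6299/60

step 1: merge (Q,T) at d=7; branch lengths Q→7/2, T→7/2; new cluster QT
  updated: d(B,QT)=37/2, d(F,QT)=67/2, d(G,QT)=97/2, d(L,QT)=57/2, d(QT,R)=63/2
step 2: merge (B,L) at d=15; branch lengths B→15/2, L→15/2; new cluster BL
  updated: d(BL,F)=20, d(BL,G)=46, d(BL,QT)=47/2, d(BL,R)=54
step 3: merge (BL,F) at d=20; branch lengths BL→5/2, F→10; new cluster BFL
  updated: d(BFL,G)=44, d(BFL,QT)=161/6, d(BFL,R)=56
step 4: merge (BFL,QT) at d=161/6; branch lengths BFL→41/12, QT→119/12; new cluster BFLQT
  updated: d(BFLQT,G)=229/5, d(BFLQT,R)=231/5
step 5: merge (BFLQT,G) at d=229/5; branch lengths BFLQT→569/60, G→229/10; new cluster BFGLQT
  updated: d(BFGLQT,R)=143/3
step 6: merge (BFGLQT,R) at d=143/3; branch lengths BFGLQT→14/15, R→143/6; new cluster BFGLQRT
final tree: (((((B:15/2,L:15/2):5/2,F:10):41/12,(Q:7/2,T:7/2):119/12):569/60,G:229/10):14/15,R:143/6)
total length: 6299/60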